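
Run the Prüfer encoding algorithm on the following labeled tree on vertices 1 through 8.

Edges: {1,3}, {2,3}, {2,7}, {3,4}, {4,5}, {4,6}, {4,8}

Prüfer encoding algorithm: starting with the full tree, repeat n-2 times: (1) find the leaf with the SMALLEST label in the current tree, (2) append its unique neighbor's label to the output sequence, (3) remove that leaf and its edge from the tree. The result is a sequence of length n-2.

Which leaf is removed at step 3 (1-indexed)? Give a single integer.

Answer: 6

Derivation:
Step 1: current leaves = {1,5,6,7,8}. Remove leaf 1 (neighbor: 3).
Step 2: current leaves = {5,6,7,8}. Remove leaf 5 (neighbor: 4).
Step 3: current leaves = {6,7,8}. Remove leaf 6 (neighbor: 4).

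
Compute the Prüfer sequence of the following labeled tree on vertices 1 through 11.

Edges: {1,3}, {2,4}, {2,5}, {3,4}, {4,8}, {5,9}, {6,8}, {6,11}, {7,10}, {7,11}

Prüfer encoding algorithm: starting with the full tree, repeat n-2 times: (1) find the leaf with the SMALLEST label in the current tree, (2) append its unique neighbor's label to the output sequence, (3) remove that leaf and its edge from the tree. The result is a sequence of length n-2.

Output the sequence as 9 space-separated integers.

Step 1: leaves = {1,9,10}. Remove smallest leaf 1, emit neighbor 3.
Step 2: leaves = {3,9,10}. Remove smallest leaf 3, emit neighbor 4.
Step 3: leaves = {9,10}. Remove smallest leaf 9, emit neighbor 5.
Step 4: leaves = {5,10}. Remove smallest leaf 5, emit neighbor 2.
Step 5: leaves = {2,10}. Remove smallest leaf 2, emit neighbor 4.
Step 6: leaves = {4,10}. Remove smallest leaf 4, emit neighbor 8.
Step 7: leaves = {8,10}. Remove smallest leaf 8, emit neighbor 6.
Step 8: leaves = {6,10}. Remove smallest leaf 6, emit neighbor 11.
Step 9: leaves = {10,11}. Remove smallest leaf 10, emit neighbor 7.
Done: 2 vertices remain (7, 11). Sequence = [3 4 5 2 4 8 6 11 7]

Answer: 3 4 5 2 4 8 6 11 7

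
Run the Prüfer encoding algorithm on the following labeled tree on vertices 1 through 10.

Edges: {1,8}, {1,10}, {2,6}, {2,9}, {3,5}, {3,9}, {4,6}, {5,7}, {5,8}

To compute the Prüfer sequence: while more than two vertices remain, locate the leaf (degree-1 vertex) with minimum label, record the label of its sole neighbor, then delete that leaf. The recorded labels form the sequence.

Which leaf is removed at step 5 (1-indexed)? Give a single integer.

Step 1: current leaves = {4,7,10}. Remove leaf 4 (neighbor: 6).
Step 2: current leaves = {6,7,10}. Remove leaf 6 (neighbor: 2).
Step 3: current leaves = {2,7,10}. Remove leaf 2 (neighbor: 9).
Step 4: current leaves = {7,9,10}. Remove leaf 7 (neighbor: 5).
Step 5: current leaves = {9,10}. Remove leaf 9 (neighbor: 3).

Answer: 9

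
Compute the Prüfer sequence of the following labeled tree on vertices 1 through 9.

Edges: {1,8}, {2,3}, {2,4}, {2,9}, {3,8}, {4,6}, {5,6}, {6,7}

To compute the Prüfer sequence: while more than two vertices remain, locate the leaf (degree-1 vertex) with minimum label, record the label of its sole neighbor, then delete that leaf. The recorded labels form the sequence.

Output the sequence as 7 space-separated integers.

Step 1: leaves = {1,5,7,9}. Remove smallest leaf 1, emit neighbor 8.
Step 2: leaves = {5,7,8,9}. Remove smallest leaf 5, emit neighbor 6.
Step 3: leaves = {7,8,9}. Remove smallest leaf 7, emit neighbor 6.
Step 4: leaves = {6,8,9}. Remove smallest leaf 6, emit neighbor 4.
Step 5: leaves = {4,8,9}. Remove smallest leaf 4, emit neighbor 2.
Step 6: leaves = {8,9}. Remove smallest leaf 8, emit neighbor 3.
Step 7: leaves = {3,9}. Remove smallest leaf 3, emit neighbor 2.
Done: 2 vertices remain (2, 9). Sequence = [8 6 6 4 2 3 2]

Answer: 8 6 6 4 2 3 2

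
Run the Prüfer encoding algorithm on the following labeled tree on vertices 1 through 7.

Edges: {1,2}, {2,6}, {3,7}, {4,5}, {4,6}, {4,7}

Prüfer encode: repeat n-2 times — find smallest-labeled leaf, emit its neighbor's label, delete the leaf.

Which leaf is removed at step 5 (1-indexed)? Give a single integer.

Step 1: current leaves = {1,3,5}. Remove leaf 1 (neighbor: 2).
Step 2: current leaves = {2,3,5}. Remove leaf 2 (neighbor: 6).
Step 3: current leaves = {3,5,6}. Remove leaf 3 (neighbor: 7).
Step 4: current leaves = {5,6,7}. Remove leaf 5 (neighbor: 4).
Step 5: current leaves = {6,7}. Remove leaf 6 (neighbor: 4).

Answer: 6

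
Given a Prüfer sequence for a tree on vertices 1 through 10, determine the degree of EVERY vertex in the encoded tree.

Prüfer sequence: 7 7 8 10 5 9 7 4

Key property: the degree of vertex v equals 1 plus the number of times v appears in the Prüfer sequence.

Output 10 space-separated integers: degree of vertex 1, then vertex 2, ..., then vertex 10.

Answer: 1 1 1 2 2 1 4 2 2 2

Derivation:
p_1 = 7: count[7] becomes 1
p_2 = 7: count[7] becomes 2
p_3 = 8: count[8] becomes 1
p_4 = 10: count[10] becomes 1
p_5 = 5: count[5] becomes 1
p_6 = 9: count[9] becomes 1
p_7 = 7: count[7] becomes 3
p_8 = 4: count[4] becomes 1
Degrees (1 + count): deg[1]=1+0=1, deg[2]=1+0=1, deg[3]=1+0=1, deg[4]=1+1=2, deg[5]=1+1=2, deg[6]=1+0=1, deg[7]=1+3=4, deg[8]=1+1=2, deg[9]=1+1=2, deg[10]=1+1=2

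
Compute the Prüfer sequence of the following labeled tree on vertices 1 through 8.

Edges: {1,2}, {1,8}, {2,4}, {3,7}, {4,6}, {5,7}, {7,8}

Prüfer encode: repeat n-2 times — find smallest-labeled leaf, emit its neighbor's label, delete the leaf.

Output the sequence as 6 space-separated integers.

Answer: 7 7 4 2 1 8

Derivation:
Step 1: leaves = {3,5,6}. Remove smallest leaf 3, emit neighbor 7.
Step 2: leaves = {5,6}. Remove smallest leaf 5, emit neighbor 7.
Step 3: leaves = {6,7}. Remove smallest leaf 6, emit neighbor 4.
Step 4: leaves = {4,7}. Remove smallest leaf 4, emit neighbor 2.
Step 5: leaves = {2,7}. Remove smallest leaf 2, emit neighbor 1.
Step 6: leaves = {1,7}. Remove smallest leaf 1, emit neighbor 8.
Done: 2 vertices remain (7, 8). Sequence = [7 7 4 2 1 8]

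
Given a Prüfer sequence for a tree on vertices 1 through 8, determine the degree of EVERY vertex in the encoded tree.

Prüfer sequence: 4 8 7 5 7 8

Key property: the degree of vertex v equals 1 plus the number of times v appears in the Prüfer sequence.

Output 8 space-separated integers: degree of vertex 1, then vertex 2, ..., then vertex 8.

p_1 = 4: count[4] becomes 1
p_2 = 8: count[8] becomes 1
p_3 = 7: count[7] becomes 1
p_4 = 5: count[5] becomes 1
p_5 = 7: count[7] becomes 2
p_6 = 8: count[8] becomes 2
Degrees (1 + count): deg[1]=1+0=1, deg[2]=1+0=1, deg[3]=1+0=1, deg[4]=1+1=2, deg[5]=1+1=2, deg[6]=1+0=1, deg[7]=1+2=3, deg[8]=1+2=3

Answer: 1 1 1 2 2 1 3 3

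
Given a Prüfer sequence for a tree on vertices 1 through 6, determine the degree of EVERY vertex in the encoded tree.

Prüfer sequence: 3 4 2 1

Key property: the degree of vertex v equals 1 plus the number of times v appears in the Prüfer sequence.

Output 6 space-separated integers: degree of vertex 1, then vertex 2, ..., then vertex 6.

p_1 = 3: count[3] becomes 1
p_2 = 4: count[4] becomes 1
p_3 = 2: count[2] becomes 1
p_4 = 1: count[1] becomes 1
Degrees (1 + count): deg[1]=1+1=2, deg[2]=1+1=2, deg[3]=1+1=2, deg[4]=1+1=2, deg[5]=1+0=1, deg[6]=1+0=1

Answer: 2 2 2 2 1 1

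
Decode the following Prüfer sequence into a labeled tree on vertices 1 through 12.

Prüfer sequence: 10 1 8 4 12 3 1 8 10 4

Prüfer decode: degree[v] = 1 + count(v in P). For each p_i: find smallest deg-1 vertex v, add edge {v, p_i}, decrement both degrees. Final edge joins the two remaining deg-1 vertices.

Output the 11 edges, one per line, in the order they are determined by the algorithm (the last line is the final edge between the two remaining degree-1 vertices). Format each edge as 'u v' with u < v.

Initial degrees: {1:3, 2:1, 3:2, 4:3, 5:1, 6:1, 7:1, 8:3, 9:1, 10:3, 11:1, 12:2}
Step 1: smallest deg-1 vertex = 2, p_1 = 10. Add edge {2,10}. Now deg[2]=0, deg[10]=2.
Step 2: smallest deg-1 vertex = 5, p_2 = 1. Add edge {1,5}. Now deg[5]=0, deg[1]=2.
Step 3: smallest deg-1 vertex = 6, p_3 = 8. Add edge {6,8}. Now deg[6]=0, deg[8]=2.
Step 4: smallest deg-1 vertex = 7, p_4 = 4. Add edge {4,7}. Now deg[7]=0, deg[4]=2.
Step 5: smallest deg-1 vertex = 9, p_5 = 12. Add edge {9,12}. Now deg[9]=0, deg[12]=1.
Step 6: smallest deg-1 vertex = 11, p_6 = 3. Add edge {3,11}. Now deg[11]=0, deg[3]=1.
Step 7: smallest deg-1 vertex = 3, p_7 = 1. Add edge {1,3}. Now deg[3]=0, deg[1]=1.
Step 8: smallest deg-1 vertex = 1, p_8 = 8. Add edge {1,8}. Now deg[1]=0, deg[8]=1.
Step 9: smallest deg-1 vertex = 8, p_9 = 10. Add edge {8,10}. Now deg[8]=0, deg[10]=1.
Step 10: smallest deg-1 vertex = 10, p_10 = 4. Add edge {4,10}. Now deg[10]=0, deg[4]=1.
Final: two remaining deg-1 vertices are 4, 12. Add edge {4,12}.

Answer: 2 10
1 5
6 8
4 7
9 12
3 11
1 3
1 8
8 10
4 10
4 12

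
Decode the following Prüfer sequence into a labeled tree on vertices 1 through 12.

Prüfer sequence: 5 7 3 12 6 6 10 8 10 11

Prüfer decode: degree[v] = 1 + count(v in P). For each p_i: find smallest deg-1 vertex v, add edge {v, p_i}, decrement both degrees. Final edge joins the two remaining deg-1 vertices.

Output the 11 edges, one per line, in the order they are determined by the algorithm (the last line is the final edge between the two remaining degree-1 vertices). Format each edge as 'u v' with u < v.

Initial degrees: {1:1, 2:1, 3:2, 4:1, 5:2, 6:3, 7:2, 8:2, 9:1, 10:3, 11:2, 12:2}
Step 1: smallest deg-1 vertex = 1, p_1 = 5. Add edge {1,5}. Now deg[1]=0, deg[5]=1.
Step 2: smallest deg-1 vertex = 2, p_2 = 7. Add edge {2,7}. Now deg[2]=0, deg[7]=1.
Step 3: smallest deg-1 vertex = 4, p_3 = 3. Add edge {3,4}. Now deg[4]=0, deg[3]=1.
Step 4: smallest deg-1 vertex = 3, p_4 = 12. Add edge {3,12}. Now deg[3]=0, deg[12]=1.
Step 5: smallest deg-1 vertex = 5, p_5 = 6. Add edge {5,6}. Now deg[5]=0, deg[6]=2.
Step 6: smallest deg-1 vertex = 7, p_6 = 6. Add edge {6,7}. Now deg[7]=0, deg[6]=1.
Step 7: smallest deg-1 vertex = 6, p_7 = 10. Add edge {6,10}. Now deg[6]=0, deg[10]=2.
Step 8: smallest deg-1 vertex = 9, p_8 = 8. Add edge {8,9}. Now deg[9]=0, deg[8]=1.
Step 9: smallest deg-1 vertex = 8, p_9 = 10. Add edge {8,10}. Now deg[8]=0, deg[10]=1.
Step 10: smallest deg-1 vertex = 10, p_10 = 11. Add edge {10,11}. Now deg[10]=0, deg[11]=1.
Final: two remaining deg-1 vertices are 11, 12. Add edge {11,12}.

Answer: 1 5
2 7
3 4
3 12
5 6
6 7
6 10
8 9
8 10
10 11
11 12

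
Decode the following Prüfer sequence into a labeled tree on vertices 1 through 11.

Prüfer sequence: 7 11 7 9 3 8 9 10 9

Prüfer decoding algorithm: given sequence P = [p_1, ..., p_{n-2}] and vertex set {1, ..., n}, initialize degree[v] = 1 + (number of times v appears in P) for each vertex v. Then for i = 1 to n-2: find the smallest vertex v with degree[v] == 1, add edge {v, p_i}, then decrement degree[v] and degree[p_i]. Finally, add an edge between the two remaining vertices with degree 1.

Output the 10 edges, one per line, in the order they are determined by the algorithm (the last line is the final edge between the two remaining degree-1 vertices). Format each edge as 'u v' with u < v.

Initial degrees: {1:1, 2:1, 3:2, 4:1, 5:1, 6:1, 7:3, 8:2, 9:4, 10:2, 11:2}
Step 1: smallest deg-1 vertex = 1, p_1 = 7. Add edge {1,7}. Now deg[1]=0, deg[7]=2.
Step 2: smallest deg-1 vertex = 2, p_2 = 11. Add edge {2,11}. Now deg[2]=0, deg[11]=1.
Step 3: smallest deg-1 vertex = 4, p_3 = 7. Add edge {4,7}. Now deg[4]=0, deg[7]=1.
Step 4: smallest deg-1 vertex = 5, p_4 = 9. Add edge {5,9}. Now deg[5]=0, deg[9]=3.
Step 5: smallest deg-1 vertex = 6, p_5 = 3. Add edge {3,6}. Now deg[6]=0, deg[3]=1.
Step 6: smallest deg-1 vertex = 3, p_6 = 8. Add edge {3,8}. Now deg[3]=0, deg[8]=1.
Step 7: smallest deg-1 vertex = 7, p_7 = 9. Add edge {7,9}. Now deg[7]=0, deg[9]=2.
Step 8: smallest deg-1 vertex = 8, p_8 = 10. Add edge {8,10}. Now deg[8]=0, deg[10]=1.
Step 9: smallest deg-1 vertex = 10, p_9 = 9. Add edge {9,10}. Now deg[10]=0, deg[9]=1.
Final: two remaining deg-1 vertices are 9, 11. Add edge {9,11}.

Answer: 1 7
2 11
4 7
5 9
3 6
3 8
7 9
8 10
9 10
9 11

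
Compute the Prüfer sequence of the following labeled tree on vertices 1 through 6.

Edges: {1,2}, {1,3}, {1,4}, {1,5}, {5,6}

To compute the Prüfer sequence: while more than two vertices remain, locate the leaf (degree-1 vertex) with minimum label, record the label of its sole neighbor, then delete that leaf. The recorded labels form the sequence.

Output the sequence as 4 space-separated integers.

Step 1: leaves = {2,3,4,6}. Remove smallest leaf 2, emit neighbor 1.
Step 2: leaves = {3,4,6}. Remove smallest leaf 3, emit neighbor 1.
Step 3: leaves = {4,6}. Remove smallest leaf 4, emit neighbor 1.
Step 4: leaves = {1,6}. Remove smallest leaf 1, emit neighbor 5.
Done: 2 vertices remain (5, 6). Sequence = [1 1 1 5]

Answer: 1 1 1 5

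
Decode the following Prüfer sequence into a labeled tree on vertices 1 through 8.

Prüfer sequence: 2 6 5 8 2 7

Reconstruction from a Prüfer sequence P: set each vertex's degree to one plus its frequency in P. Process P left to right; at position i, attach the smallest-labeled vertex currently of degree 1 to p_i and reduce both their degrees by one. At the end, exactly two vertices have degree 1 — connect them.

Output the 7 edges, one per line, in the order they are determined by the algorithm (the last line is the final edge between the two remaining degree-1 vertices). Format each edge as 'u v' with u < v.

Initial degrees: {1:1, 2:3, 3:1, 4:1, 5:2, 6:2, 7:2, 8:2}
Step 1: smallest deg-1 vertex = 1, p_1 = 2. Add edge {1,2}. Now deg[1]=0, deg[2]=2.
Step 2: smallest deg-1 vertex = 3, p_2 = 6. Add edge {3,6}. Now deg[3]=0, deg[6]=1.
Step 3: smallest deg-1 vertex = 4, p_3 = 5. Add edge {4,5}. Now deg[4]=0, deg[5]=1.
Step 4: smallest deg-1 vertex = 5, p_4 = 8. Add edge {5,8}. Now deg[5]=0, deg[8]=1.
Step 5: smallest deg-1 vertex = 6, p_5 = 2. Add edge {2,6}. Now deg[6]=0, deg[2]=1.
Step 6: smallest deg-1 vertex = 2, p_6 = 7. Add edge {2,7}. Now deg[2]=0, deg[7]=1.
Final: two remaining deg-1 vertices are 7, 8. Add edge {7,8}.

Answer: 1 2
3 6
4 5
5 8
2 6
2 7
7 8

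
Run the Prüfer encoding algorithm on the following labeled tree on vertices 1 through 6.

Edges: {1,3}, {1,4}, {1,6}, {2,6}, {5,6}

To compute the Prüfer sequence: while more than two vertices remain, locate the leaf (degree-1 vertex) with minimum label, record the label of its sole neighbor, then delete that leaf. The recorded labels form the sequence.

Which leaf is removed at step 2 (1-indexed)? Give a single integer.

Step 1: current leaves = {2,3,4,5}. Remove leaf 2 (neighbor: 6).
Step 2: current leaves = {3,4,5}. Remove leaf 3 (neighbor: 1).

Answer: 3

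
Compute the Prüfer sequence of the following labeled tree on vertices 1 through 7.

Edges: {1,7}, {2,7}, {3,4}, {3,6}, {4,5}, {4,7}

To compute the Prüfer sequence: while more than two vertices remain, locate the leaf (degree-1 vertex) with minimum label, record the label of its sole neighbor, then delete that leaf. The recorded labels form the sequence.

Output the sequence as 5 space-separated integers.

Step 1: leaves = {1,2,5,6}. Remove smallest leaf 1, emit neighbor 7.
Step 2: leaves = {2,5,6}. Remove smallest leaf 2, emit neighbor 7.
Step 3: leaves = {5,6,7}. Remove smallest leaf 5, emit neighbor 4.
Step 4: leaves = {6,7}. Remove smallest leaf 6, emit neighbor 3.
Step 5: leaves = {3,7}. Remove smallest leaf 3, emit neighbor 4.
Done: 2 vertices remain (4, 7). Sequence = [7 7 4 3 4]

Answer: 7 7 4 3 4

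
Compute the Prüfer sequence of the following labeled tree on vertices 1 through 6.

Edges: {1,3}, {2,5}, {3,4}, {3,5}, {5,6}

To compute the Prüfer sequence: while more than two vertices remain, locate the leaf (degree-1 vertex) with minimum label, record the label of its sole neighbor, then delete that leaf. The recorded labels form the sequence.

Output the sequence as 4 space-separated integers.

Answer: 3 5 3 5

Derivation:
Step 1: leaves = {1,2,4,6}. Remove smallest leaf 1, emit neighbor 3.
Step 2: leaves = {2,4,6}. Remove smallest leaf 2, emit neighbor 5.
Step 3: leaves = {4,6}. Remove smallest leaf 4, emit neighbor 3.
Step 4: leaves = {3,6}. Remove smallest leaf 3, emit neighbor 5.
Done: 2 vertices remain (5, 6). Sequence = [3 5 3 5]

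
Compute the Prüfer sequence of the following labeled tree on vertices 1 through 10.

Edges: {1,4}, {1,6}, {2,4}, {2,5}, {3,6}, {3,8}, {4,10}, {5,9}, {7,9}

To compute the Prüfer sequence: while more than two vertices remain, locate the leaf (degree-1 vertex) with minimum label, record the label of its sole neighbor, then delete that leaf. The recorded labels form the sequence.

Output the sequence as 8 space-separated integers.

Answer: 9 3 6 1 4 5 2 4

Derivation:
Step 1: leaves = {7,8,10}. Remove smallest leaf 7, emit neighbor 9.
Step 2: leaves = {8,9,10}. Remove smallest leaf 8, emit neighbor 3.
Step 3: leaves = {3,9,10}. Remove smallest leaf 3, emit neighbor 6.
Step 4: leaves = {6,9,10}. Remove smallest leaf 6, emit neighbor 1.
Step 5: leaves = {1,9,10}. Remove smallest leaf 1, emit neighbor 4.
Step 6: leaves = {9,10}. Remove smallest leaf 9, emit neighbor 5.
Step 7: leaves = {5,10}. Remove smallest leaf 5, emit neighbor 2.
Step 8: leaves = {2,10}. Remove smallest leaf 2, emit neighbor 4.
Done: 2 vertices remain (4, 10). Sequence = [9 3 6 1 4 5 2 4]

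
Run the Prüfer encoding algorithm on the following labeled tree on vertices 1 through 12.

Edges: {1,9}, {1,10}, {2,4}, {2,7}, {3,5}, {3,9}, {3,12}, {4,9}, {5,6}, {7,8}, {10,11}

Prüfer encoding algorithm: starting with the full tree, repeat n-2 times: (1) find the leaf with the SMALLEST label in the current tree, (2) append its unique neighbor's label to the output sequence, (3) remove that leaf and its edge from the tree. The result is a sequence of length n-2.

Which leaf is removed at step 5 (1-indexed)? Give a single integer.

Answer: 2

Derivation:
Step 1: current leaves = {6,8,11,12}. Remove leaf 6 (neighbor: 5).
Step 2: current leaves = {5,8,11,12}. Remove leaf 5 (neighbor: 3).
Step 3: current leaves = {8,11,12}. Remove leaf 8 (neighbor: 7).
Step 4: current leaves = {7,11,12}. Remove leaf 7 (neighbor: 2).
Step 5: current leaves = {2,11,12}. Remove leaf 2 (neighbor: 4).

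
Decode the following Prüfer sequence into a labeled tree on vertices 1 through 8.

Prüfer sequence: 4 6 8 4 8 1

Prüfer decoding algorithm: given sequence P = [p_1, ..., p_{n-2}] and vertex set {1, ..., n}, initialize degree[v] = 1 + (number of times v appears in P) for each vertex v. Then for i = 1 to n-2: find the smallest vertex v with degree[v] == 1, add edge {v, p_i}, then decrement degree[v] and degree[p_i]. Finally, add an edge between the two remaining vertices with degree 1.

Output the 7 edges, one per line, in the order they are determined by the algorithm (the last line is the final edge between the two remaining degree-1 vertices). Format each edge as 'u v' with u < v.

Initial degrees: {1:2, 2:1, 3:1, 4:3, 5:1, 6:2, 7:1, 8:3}
Step 1: smallest deg-1 vertex = 2, p_1 = 4. Add edge {2,4}. Now deg[2]=0, deg[4]=2.
Step 2: smallest deg-1 vertex = 3, p_2 = 6. Add edge {3,6}. Now deg[3]=0, deg[6]=1.
Step 3: smallest deg-1 vertex = 5, p_3 = 8. Add edge {5,8}. Now deg[5]=0, deg[8]=2.
Step 4: smallest deg-1 vertex = 6, p_4 = 4. Add edge {4,6}. Now deg[6]=0, deg[4]=1.
Step 5: smallest deg-1 vertex = 4, p_5 = 8. Add edge {4,8}. Now deg[4]=0, deg[8]=1.
Step 6: smallest deg-1 vertex = 7, p_6 = 1. Add edge {1,7}. Now deg[7]=0, deg[1]=1.
Final: two remaining deg-1 vertices are 1, 8. Add edge {1,8}.

Answer: 2 4
3 6
5 8
4 6
4 8
1 7
1 8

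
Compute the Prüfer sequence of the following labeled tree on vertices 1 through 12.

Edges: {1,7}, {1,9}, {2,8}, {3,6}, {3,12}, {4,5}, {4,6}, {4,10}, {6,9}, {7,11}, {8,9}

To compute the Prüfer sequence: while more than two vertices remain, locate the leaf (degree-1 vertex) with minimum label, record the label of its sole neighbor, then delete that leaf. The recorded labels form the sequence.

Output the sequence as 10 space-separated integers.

Answer: 8 4 9 4 6 7 1 9 6 3

Derivation:
Step 1: leaves = {2,5,10,11,12}. Remove smallest leaf 2, emit neighbor 8.
Step 2: leaves = {5,8,10,11,12}. Remove smallest leaf 5, emit neighbor 4.
Step 3: leaves = {8,10,11,12}. Remove smallest leaf 8, emit neighbor 9.
Step 4: leaves = {10,11,12}. Remove smallest leaf 10, emit neighbor 4.
Step 5: leaves = {4,11,12}. Remove smallest leaf 4, emit neighbor 6.
Step 6: leaves = {11,12}. Remove smallest leaf 11, emit neighbor 7.
Step 7: leaves = {7,12}. Remove smallest leaf 7, emit neighbor 1.
Step 8: leaves = {1,12}. Remove smallest leaf 1, emit neighbor 9.
Step 9: leaves = {9,12}. Remove smallest leaf 9, emit neighbor 6.
Step 10: leaves = {6,12}. Remove smallest leaf 6, emit neighbor 3.
Done: 2 vertices remain (3, 12). Sequence = [8 4 9 4 6 7 1 9 6 3]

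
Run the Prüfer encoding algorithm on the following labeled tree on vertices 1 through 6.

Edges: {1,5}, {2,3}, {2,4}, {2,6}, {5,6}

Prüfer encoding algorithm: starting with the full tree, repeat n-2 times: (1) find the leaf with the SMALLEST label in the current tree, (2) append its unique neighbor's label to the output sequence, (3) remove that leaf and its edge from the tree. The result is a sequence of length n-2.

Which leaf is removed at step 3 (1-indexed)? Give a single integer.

Answer: 4

Derivation:
Step 1: current leaves = {1,3,4}. Remove leaf 1 (neighbor: 5).
Step 2: current leaves = {3,4,5}. Remove leaf 3 (neighbor: 2).
Step 3: current leaves = {4,5}. Remove leaf 4 (neighbor: 2).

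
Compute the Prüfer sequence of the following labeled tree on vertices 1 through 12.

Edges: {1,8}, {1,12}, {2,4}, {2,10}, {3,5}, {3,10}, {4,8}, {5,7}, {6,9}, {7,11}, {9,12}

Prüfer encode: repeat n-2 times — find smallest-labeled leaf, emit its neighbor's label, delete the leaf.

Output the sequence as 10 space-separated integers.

Answer: 9 12 7 5 3 10 2 4 8 1

Derivation:
Step 1: leaves = {6,11}. Remove smallest leaf 6, emit neighbor 9.
Step 2: leaves = {9,11}. Remove smallest leaf 9, emit neighbor 12.
Step 3: leaves = {11,12}. Remove smallest leaf 11, emit neighbor 7.
Step 4: leaves = {7,12}. Remove smallest leaf 7, emit neighbor 5.
Step 5: leaves = {5,12}. Remove smallest leaf 5, emit neighbor 3.
Step 6: leaves = {3,12}. Remove smallest leaf 3, emit neighbor 10.
Step 7: leaves = {10,12}. Remove smallest leaf 10, emit neighbor 2.
Step 8: leaves = {2,12}. Remove smallest leaf 2, emit neighbor 4.
Step 9: leaves = {4,12}. Remove smallest leaf 4, emit neighbor 8.
Step 10: leaves = {8,12}. Remove smallest leaf 8, emit neighbor 1.
Done: 2 vertices remain (1, 12). Sequence = [9 12 7 5 3 10 2 4 8 1]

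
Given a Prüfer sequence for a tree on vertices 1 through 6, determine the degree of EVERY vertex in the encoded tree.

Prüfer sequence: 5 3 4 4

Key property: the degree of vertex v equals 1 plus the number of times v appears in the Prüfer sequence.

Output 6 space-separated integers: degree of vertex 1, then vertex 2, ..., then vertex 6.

Answer: 1 1 2 3 2 1

Derivation:
p_1 = 5: count[5] becomes 1
p_2 = 3: count[3] becomes 1
p_3 = 4: count[4] becomes 1
p_4 = 4: count[4] becomes 2
Degrees (1 + count): deg[1]=1+0=1, deg[2]=1+0=1, deg[3]=1+1=2, deg[4]=1+2=3, deg[5]=1+1=2, deg[6]=1+0=1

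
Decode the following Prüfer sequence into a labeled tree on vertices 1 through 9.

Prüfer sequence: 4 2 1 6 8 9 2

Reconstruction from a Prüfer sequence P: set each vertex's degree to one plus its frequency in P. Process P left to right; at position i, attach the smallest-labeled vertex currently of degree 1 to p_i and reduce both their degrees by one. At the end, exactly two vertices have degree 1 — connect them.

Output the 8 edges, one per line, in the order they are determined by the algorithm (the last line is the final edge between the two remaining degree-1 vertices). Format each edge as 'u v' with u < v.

Answer: 3 4
2 4
1 5
1 6
6 8
7 9
2 8
2 9

Derivation:
Initial degrees: {1:2, 2:3, 3:1, 4:2, 5:1, 6:2, 7:1, 8:2, 9:2}
Step 1: smallest deg-1 vertex = 3, p_1 = 4. Add edge {3,4}. Now deg[3]=0, deg[4]=1.
Step 2: smallest deg-1 vertex = 4, p_2 = 2. Add edge {2,4}. Now deg[4]=0, deg[2]=2.
Step 3: smallest deg-1 vertex = 5, p_3 = 1. Add edge {1,5}. Now deg[5]=0, deg[1]=1.
Step 4: smallest deg-1 vertex = 1, p_4 = 6. Add edge {1,6}. Now deg[1]=0, deg[6]=1.
Step 5: smallest deg-1 vertex = 6, p_5 = 8. Add edge {6,8}. Now deg[6]=0, deg[8]=1.
Step 6: smallest deg-1 vertex = 7, p_6 = 9. Add edge {7,9}. Now deg[7]=0, deg[9]=1.
Step 7: smallest deg-1 vertex = 8, p_7 = 2. Add edge {2,8}. Now deg[8]=0, deg[2]=1.
Final: two remaining deg-1 vertices are 2, 9. Add edge {2,9}.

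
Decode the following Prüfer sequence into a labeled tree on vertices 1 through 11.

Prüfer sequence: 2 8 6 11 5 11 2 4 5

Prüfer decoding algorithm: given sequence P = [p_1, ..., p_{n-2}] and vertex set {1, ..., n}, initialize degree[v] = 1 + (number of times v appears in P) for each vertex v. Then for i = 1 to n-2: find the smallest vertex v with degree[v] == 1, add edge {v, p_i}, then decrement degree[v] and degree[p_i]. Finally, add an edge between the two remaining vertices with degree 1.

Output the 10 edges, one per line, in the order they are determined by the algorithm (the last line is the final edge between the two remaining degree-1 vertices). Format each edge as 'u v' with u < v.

Initial degrees: {1:1, 2:3, 3:1, 4:2, 5:3, 6:2, 7:1, 8:2, 9:1, 10:1, 11:3}
Step 1: smallest deg-1 vertex = 1, p_1 = 2. Add edge {1,2}. Now deg[1]=0, deg[2]=2.
Step 2: smallest deg-1 vertex = 3, p_2 = 8. Add edge {3,8}. Now deg[3]=0, deg[8]=1.
Step 3: smallest deg-1 vertex = 7, p_3 = 6. Add edge {6,7}. Now deg[7]=0, deg[6]=1.
Step 4: smallest deg-1 vertex = 6, p_4 = 11. Add edge {6,11}. Now deg[6]=0, deg[11]=2.
Step 5: smallest deg-1 vertex = 8, p_5 = 5. Add edge {5,8}. Now deg[8]=0, deg[5]=2.
Step 6: smallest deg-1 vertex = 9, p_6 = 11. Add edge {9,11}. Now deg[9]=0, deg[11]=1.
Step 7: smallest deg-1 vertex = 10, p_7 = 2. Add edge {2,10}. Now deg[10]=0, deg[2]=1.
Step 8: smallest deg-1 vertex = 2, p_8 = 4. Add edge {2,4}. Now deg[2]=0, deg[4]=1.
Step 9: smallest deg-1 vertex = 4, p_9 = 5. Add edge {4,5}. Now deg[4]=0, deg[5]=1.
Final: two remaining deg-1 vertices are 5, 11. Add edge {5,11}.

Answer: 1 2
3 8
6 7
6 11
5 8
9 11
2 10
2 4
4 5
5 11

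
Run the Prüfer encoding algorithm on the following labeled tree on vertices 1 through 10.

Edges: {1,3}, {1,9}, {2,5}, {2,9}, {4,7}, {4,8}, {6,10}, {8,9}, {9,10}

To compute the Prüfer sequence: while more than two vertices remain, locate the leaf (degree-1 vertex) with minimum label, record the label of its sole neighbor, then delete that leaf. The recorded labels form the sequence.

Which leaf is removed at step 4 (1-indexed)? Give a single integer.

Step 1: current leaves = {3,5,6,7}. Remove leaf 3 (neighbor: 1).
Step 2: current leaves = {1,5,6,7}. Remove leaf 1 (neighbor: 9).
Step 3: current leaves = {5,6,7}. Remove leaf 5 (neighbor: 2).
Step 4: current leaves = {2,6,7}. Remove leaf 2 (neighbor: 9).

Answer: 2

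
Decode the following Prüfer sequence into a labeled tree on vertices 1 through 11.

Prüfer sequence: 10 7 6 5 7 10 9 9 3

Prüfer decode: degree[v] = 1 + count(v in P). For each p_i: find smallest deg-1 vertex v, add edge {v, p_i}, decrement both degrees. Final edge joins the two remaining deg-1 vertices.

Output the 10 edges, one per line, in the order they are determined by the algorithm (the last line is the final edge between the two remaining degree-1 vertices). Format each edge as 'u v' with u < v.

Answer: 1 10
2 7
4 6
5 6
5 7
7 10
8 9
9 10
3 9
3 11

Derivation:
Initial degrees: {1:1, 2:1, 3:2, 4:1, 5:2, 6:2, 7:3, 8:1, 9:3, 10:3, 11:1}
Step 1: smallest deg-1 vertex = 1, p_1 = 10. Add edge {1,10}. Now deg[1]=0, deg[10]=2.
Step 2: smallest deg-1 vertex = 2, p_2 = 7. Add edge {2,7}. Now deg[2]=0, deg[7]=2.
Step 3: smallest deg-1 vertex = 4, p_3 = 6. Add edge {4,6}. Now deg[4]=0, deg[6]=1.
Step 4: smallest deg-1 vertex = 6, p_4 = 5. Add edge {5,6}. Now deg[6]=0, deg[5]=1.
Step 5: smallest deg-1 vertex = 5, p_5 = 7. Add edge {5,7}. Now deg[5]=0, deg[7]=1.
Step 6: smallest deg-1 vertex = 7, p_6 = 10. Add edge {7,10}. Now deg[7]=0, deg[10]=1.
Step 7: smallest deg-1 vertex = 8, p_7 = 9. Add edge {8,9}. Now deg[8]=0, deg[9]=2.
Step 8: smallest deg-1 vertex = 10, p_8 = 9. Add edge {9,10}. Now deg[10]=0, deg[9]=1.
Step 9: smallest deg-1 vertex = 9, p_9 = 3. Add edge {3,9}. Now deg[9]=0, deg[3]=1.
Final: two remaining deg-1 vertices are 3, 11. Add edge {3,11}.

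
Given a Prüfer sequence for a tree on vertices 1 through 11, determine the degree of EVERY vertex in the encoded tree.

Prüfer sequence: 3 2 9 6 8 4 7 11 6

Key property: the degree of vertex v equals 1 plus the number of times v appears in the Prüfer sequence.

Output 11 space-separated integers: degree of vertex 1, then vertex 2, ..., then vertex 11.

p_1 = 3: count[3] becomes 1
p_2 = 2: count[2] becomes 1
p_3 = 9: count[9] becomes 1
p_4 = 6: count[6] becomes 1
p_5 = 8: count[8] becomes 1
p_6 = 4: count[4] becomes 1
p_7 = 7: count[7] becomes 1
p_8 = 11: count[11] becomes 1
p_9 = 6: count[6] becomes 2
Degrees (1 + count): deg[1]=1+0=1, deg[2]=1+1=2, deg[3]=1+1=2, deg[4]=1+1=2, deg[5]=1+0=1, deg[6]=1+2=3, deg[7]=1+1=2, deg[8]=1+1=2, deg[9]=1+1=2, deg[10]=1+0=1, deg[11]=1+1=2

Answer: 1 2 2 2 1 3 2 2 2 1 2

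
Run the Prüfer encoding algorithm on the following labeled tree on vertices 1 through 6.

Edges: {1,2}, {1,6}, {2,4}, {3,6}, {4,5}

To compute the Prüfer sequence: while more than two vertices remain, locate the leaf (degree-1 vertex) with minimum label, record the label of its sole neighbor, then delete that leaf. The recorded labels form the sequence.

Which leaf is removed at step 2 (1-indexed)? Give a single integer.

Step 1: current leaves = {3,5}. Remove leaf 3 (neighbor: 6).
Step 2: current leaves = {5,6}. Remove leaf 5 (neighbor: 4).

Answer: 5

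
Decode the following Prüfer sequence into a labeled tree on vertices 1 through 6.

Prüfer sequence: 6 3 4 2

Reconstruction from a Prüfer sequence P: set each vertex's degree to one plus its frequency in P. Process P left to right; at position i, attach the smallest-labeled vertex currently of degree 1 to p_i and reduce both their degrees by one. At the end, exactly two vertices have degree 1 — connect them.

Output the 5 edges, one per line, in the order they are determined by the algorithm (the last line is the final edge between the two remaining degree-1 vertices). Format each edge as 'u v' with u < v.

Answer: 1 6
3 5
3 4
2 4
2 6

Derivation:
Initial degrees: {1:1, 2:2, 3:2, 4:2, 5:1, 6:2}
Step 1: smallest deg-1 vertex = 1, p_1 = 6. Add edge {1,6}. Now deg[1]=0, deg[6]=1.
Step 2: smallest deg-1 vertex = 5, p_2 = 3. Add edge {3,5}. Now deg[5]=0, deg[3]=1.
Step 3: smallest deg-1 vertex = 3, p_3 = 4. Add edge {3,4}. Now deg[3]=0, deg[4]=1.
Step 4: smallest deg-1 vertex = 4, p_4 = 2. Add edge {2,4}. Now deg[4]=0, deg[2]=1.
Final: two remaining deg-1 vertices are 2, 6. Add edge {2,6}.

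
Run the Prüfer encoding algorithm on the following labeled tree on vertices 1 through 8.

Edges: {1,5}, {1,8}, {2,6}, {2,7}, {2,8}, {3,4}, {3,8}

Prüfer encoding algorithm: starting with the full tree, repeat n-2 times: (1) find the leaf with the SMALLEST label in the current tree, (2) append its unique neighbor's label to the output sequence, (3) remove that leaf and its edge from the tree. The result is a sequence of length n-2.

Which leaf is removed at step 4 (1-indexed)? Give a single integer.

Answer: 1

Derivation:
Step 1: current leaves = {4,5,6,7}. Remove leaf 4 (neighbor: 3).
Step 2: current leaves = {3,5,6,7}. Remove leaf 3 (neighbor: 8).
Step 3: current leaves = {5,6,7}. Remove leaf 5 (neighbor: 1).
Step 4: current leaves = {1,6,7}. Remove leaf 1 (neighbor: 8).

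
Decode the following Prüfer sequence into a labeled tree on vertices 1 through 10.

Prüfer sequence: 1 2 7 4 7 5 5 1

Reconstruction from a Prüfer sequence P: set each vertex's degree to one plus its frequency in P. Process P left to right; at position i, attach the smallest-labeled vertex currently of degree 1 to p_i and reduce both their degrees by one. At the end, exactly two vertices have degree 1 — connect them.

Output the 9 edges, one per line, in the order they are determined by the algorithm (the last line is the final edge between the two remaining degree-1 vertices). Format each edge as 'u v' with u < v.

Initial degrees: {1:3, 2:2, 3:1, 4:2, 5:3, 6:1, 7:3, 8:1, 9:1, 10:1}
Step 1: smallest deg-1 vertex = 3, p_1 = 1. Add edge {1,3}. Now deg[3]=0, deg[1]=2.
Step 2: smallest deg-1 vertex = 6, p_2 = 2. Add edge {2,6}. Now deg[6]=0, deg[2]=1.
Step 3: smallest deg-1 vertex = 2, p_3 = 7. Add edge {2,7}. Now deg[2]=0, deg[7]=2.
Step 4: smallest deg-1 vertex = 8, p_4 = 4. Add edge {4,8}. Now deg[8]=0, deg[4]=1.
Step 5: smallest deg-1 vertex = 4, p_5 = 7. Add edge {4,7}. Now deg[4]=0, deg[7]=1.
Step 6: smallest deg-1 vertex = 7, p_6 = 5. Add edge {5,7}. Now deg[7]=0, deg[5]=2.
Step 7: smallest deg-1 vertex = 9, p_7 = 5. Add edge {5,9}. Now deg[9]=0, deg[5]=1.
Step 8: smallest deg-1 vertex = 5, p_8 = 1. Add edge {1,5}. Now deg[5]=0, deg[1]=1.
Final: two remaining deg-1 vertices are 1, 10. Add edge {1,10}.

Answer: 1 3
2 6
2 7
4 8
4 7
5 7
5 9
1 5
1 10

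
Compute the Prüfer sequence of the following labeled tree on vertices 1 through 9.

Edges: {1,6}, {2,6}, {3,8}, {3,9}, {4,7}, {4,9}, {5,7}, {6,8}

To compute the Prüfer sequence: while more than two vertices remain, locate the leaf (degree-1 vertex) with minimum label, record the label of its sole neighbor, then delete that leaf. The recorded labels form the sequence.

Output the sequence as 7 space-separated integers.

Answer: 6 6 7 8 4 9 3

Derivation:
Step 1: leaves = {1,2,5}. Remove smallest leaf 1, emit neighbor 6.
Step 2: leaves = {2,5}. Remove smallest leaf 2, emit neighbor 6.
Step 3: leaves = {5,6}. Remove smallest leaf 5, emit neighbor 7.
Step 4: leaves = {6,7}. Remove smallest leaf 6, emit neighbor 8.
Step 5: leaves = {7,8}. Remove smallest leaf 7, emit neighbor 4.
Step 6: leaves = {4,8}. Remove smallest leaf 4, emit neighbor 9.
Step 7: leaves = {8,9}. Remove smallest leaf 8, emit neighbor 3.
Done: 2 vertices remain (3, 9). Sequence = [6 6 7 8 4 9 3]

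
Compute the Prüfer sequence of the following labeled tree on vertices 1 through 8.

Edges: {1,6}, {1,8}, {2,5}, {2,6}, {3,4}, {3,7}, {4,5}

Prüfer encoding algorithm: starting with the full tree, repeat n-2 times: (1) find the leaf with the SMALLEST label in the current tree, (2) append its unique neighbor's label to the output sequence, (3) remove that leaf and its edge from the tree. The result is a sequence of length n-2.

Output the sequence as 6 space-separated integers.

Answer: 3 4 5 2 6 1

Derivation:
Step 1: leaves = {7,8}. Remove smallest leaf 7, emit neighbor 3.
Step 2: leaves = {3,8}. Remove smallest leaf 3, emit neighbor 4.
Step 3: leaves = {4,8}. Remove smallest leaf 4, emit neighbor 5.
Step 4: leaves = {5,8}. Remove smallest leaf 5, emit neighbor 2.
Step 5: leaves = {2,8}. Remove smallest leaf 2, emit neighbor 6.
Step 6: leaves = {6,8}. Remove smallest leaf 6, emit neighbor 1.
Done: 2 vertices remain (1, 8). Sequence = [3 4 5 2 6 1]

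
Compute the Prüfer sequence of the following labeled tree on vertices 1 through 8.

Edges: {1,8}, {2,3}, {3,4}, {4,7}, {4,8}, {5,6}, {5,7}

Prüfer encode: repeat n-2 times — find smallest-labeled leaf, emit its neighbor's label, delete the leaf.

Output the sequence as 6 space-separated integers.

Step 1: leaves = {1,2,6}. Remove smallest leaf 1, emit neighbor 8.
Step 2: leaves = {2,6,8}. Remove smallest leaf 2, emit neighbor 3.
Step 3: leaves = {3,6,8}. Remove smallest leaf 3, emit neighbor 4.
Step 4: leaves = {6,8}. Remove smallest leaf 6, emit neighbor 5.
Step 5: leaves = {5,8}. Remove smallest leaf 5, emit neighbor 7.
Step 6: leaves = {7,8}. Remove smallest leaf 7, emit neighbor 4.
Done: 2 vertices remain (4, 8). Sequence = [8 3 4 5 7 4]

Answer: 8 3 4 5 7 4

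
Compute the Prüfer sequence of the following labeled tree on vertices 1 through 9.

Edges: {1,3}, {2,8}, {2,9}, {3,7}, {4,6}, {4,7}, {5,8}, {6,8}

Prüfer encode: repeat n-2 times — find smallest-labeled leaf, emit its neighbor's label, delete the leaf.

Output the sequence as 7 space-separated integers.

Answer: 3 7 8 4 6 8 2

Derivation:
Step 1: leaves = {1,5,9}. Remove smallest leaf 1, emit neighbor 3.
Step 2: leaves = {3,5,9}. Remove smallest leaf 3, emit neighbor 7.
Step 3: leaves = {5,7,9}. Remove smallest leaf 5, emit neighbor 8.
Step 4: leaves = {7,9}. Remove smallest leaf 7, emit neighbor 4.
Step 5: leaves = {4,9}. Remove smallest leaf 4, emit neighbor 6.
Step 6: leaves = {6,9}. Remove smallest leaf 6, emit neighbor 8.
Step 7: leaves = {8,9}. Remove smallest leaf 8, emit neighbor 2.
Done: 2 vertices remain (2, 9). Sequence = [3 7 8 4 6 8 2]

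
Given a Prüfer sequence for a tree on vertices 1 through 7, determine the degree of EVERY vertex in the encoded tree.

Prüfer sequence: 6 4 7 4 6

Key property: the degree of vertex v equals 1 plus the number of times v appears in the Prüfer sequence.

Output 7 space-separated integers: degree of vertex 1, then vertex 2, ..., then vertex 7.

Answer: 1 1 1 3 1 3 2

Derivation:
p_1 = 6: count[6] becomes 1
p_2 = 4: count[4] becomes 1
p_3 = 7: count[7] becomes 1
p_4 = 4: count[4] becomes 2
p_5 = 6: count[6] becomes 2
Degrees (1 + count): deg[1]=1+0=1, deg[2]=1+0=1, deg[3]=1+0=1, deg[4]=1+2=3, deg[5]=1+0=1, deg[6]=1+2=3, deg[7]=1+1=2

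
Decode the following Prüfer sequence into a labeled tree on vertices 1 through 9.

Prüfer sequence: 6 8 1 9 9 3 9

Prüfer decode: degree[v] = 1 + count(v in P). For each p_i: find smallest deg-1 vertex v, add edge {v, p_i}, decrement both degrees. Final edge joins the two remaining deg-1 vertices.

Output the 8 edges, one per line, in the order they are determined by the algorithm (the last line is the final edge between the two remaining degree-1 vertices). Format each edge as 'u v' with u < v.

Initial degrees: {1:2, 2:1, 3:2, 4:1, 5:1, 6:2, 7:1, 8:2, 9:4}
Step 1: smallest deg-1 vertex = 2, p_1 = 6. Add edge {2,6}. Now deg[2]=0, deg[6]=1.
Step 2: smallest deg-1 vertex = 4, p_2 = 8. Add edge {4,8}. Now deg[4]=0, deg[8]=1.
Step 3: smallest deg-1 vertex = 5, p_3 = 1. Add edge {1,5}. Now deg[5]=0, deg[1]=1.
Step 4: smallest deg-1 vertex = 1, p_4 = 9. Add edge {1,9}. Now deg[1]=0, deg[9]=3.
Step 5: smallest deg-1 vertex = 6, p_5 = 9. Add edge {6,9}. Now deg[6]=0, deg[9]=2.
Step 6: smallest deg-1 vertex = 7, p_6 = 3. Add edge {3,7}. Now deg[7]=0, deg[3]=1.
Step 7: smallest deg-1 vertex = 3, p_7 = 9. Add edge {3,9}. Now deg[3]=0, deg[9]=1.
Final: two remaining deg-1 vertices are 8, 9. Add edge {8,9}.

Answer: 2 6
4 8
1 5
1 9
6 9
3 7
3 9
8 9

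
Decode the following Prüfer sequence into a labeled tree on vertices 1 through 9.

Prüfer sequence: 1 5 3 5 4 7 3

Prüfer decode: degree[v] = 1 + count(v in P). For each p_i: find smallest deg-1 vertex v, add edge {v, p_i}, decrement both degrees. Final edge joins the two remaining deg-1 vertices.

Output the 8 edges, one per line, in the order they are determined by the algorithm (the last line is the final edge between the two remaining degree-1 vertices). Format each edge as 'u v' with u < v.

Answer: 1 2
1 5
3 6
5 8
4 5
4 7
3 7
3 9

Derivation:
Initial degrees: {1:2, 2:1, 3:3, 4:2, 5:3, 6:1, 7:2, 8:1, 9:1}
Step 1: smallest deg-1 vertex = 2, p_1 = 1. Add edge {1,2}. Now deg[2]=0, deg[1]=1.
Step 2: smallest deg-1 vertex = 1, p_2 = 5. Add edge {1,5}. Now deg[1]=0, deg[5]=2.
Step 3: smallest deg-1 vertex = 6, p_3 = 3. Add edge {3,6}. Now deg[6]=0, deg[3]=2.
Step 4: smallest deg-1 vertex = 8, p_4 = 5. Add edge {5,8}. Now deg[8]=0, deg[5]=1.
Step 5: smallest deg-1 vertex = 5, p_5 = 4. Add edge {4,5}. Now deg[5]=0, deg[4]=1.
Step 6: smallest deg-1 vertex = 4, p_6 = 7. Add edge {4,7}. Now deg[4]=0, deg[7]=1.
Step 7: smallest deg-1 vertex = 7, p_7 = 3. Add edge {3,7}. Now deg[7]=0, deg[3]=1.
Final: two remaining deg-1 vertices are 3, 9. Add edge {3,9}.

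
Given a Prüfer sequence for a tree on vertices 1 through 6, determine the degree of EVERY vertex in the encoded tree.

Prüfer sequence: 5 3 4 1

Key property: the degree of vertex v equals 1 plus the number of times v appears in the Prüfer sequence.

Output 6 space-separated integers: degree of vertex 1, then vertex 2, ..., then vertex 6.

p_1 = 5: count[5] becomes 1
p_2 = 3: count[3] becomes 1
p_3 = 4: count[4] becomes 1
p_4 = 1: count[1] becomes 1
Degrees (1 + count): deg[1]=1+1=2, deg[2]=1+0=1, deg[3]=1+1=2, deg[4]=1+1=2, deg[5]=1+1=2, deg[6]=1+0=1

Answer: 2 1 2 2 2 1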